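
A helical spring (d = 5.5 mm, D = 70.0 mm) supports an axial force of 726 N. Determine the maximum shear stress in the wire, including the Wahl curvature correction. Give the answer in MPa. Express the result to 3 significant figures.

Spring index C = D/d = 70.0/5.5 = 12.7273
K_W = (4C−1)/(4C−4) + 0.615/C = 49.909/46.909 + 0.0483 = 1.1123
τ₀ = 8FD/(πd³) = 8·726·70.0/(π·5.5³) = 406560/522.68 = 777.83 MPa
τ_max = K·τ₀ = 1.1123 × 777.83 = 865.16 MPa

865 MPa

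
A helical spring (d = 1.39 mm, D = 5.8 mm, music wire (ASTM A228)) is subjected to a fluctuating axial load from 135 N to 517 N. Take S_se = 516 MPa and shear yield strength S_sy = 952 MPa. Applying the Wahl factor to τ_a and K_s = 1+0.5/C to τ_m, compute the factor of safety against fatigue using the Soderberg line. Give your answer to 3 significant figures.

C = D/d = 5.8/1.39 = 4.1727; K_W = (4C−1)/(4C−4)+0.615/C = 1.3838; K_s = 1+0.5/C = 1.1198
F_a = (F_max−F_min)/2 = 191 N; F_m = (F_max+F_min)/2 = 326 N
τ_a = K_W·8F_aD/(πd³) = 1.3838 × 1050.4 = 1453.5 MPa
τ_m = K_s·8F_mD/(πd³) = 1.1198 × 1792.8 = 2007.7 MPa
Soderberg: 1/n_f = τ_a/S_se + τ_m/S_sy = 1453.5/516 + 2007.7/952 = 2.81692 + 2.10890 = 4.9258
n_f = 1/4.9258 = 0.203

0.203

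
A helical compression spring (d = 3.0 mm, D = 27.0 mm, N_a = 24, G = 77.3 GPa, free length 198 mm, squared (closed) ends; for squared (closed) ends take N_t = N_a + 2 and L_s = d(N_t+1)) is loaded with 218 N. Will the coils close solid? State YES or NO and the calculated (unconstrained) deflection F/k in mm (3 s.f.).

YES, δ = 132 mm

k = Gd⁴/(8D³N_a) = (77.3×10³)(3.0⁴)/(8·27.0³·24) = 1.6568 N/mm
N_t = 26; L_s = 3.0·27 = 81 mm; δ_solid = L₀ − L_s = 198 − 81 = 117 mm
δ = F/k = 218/1.6568 = 131.58 mm
δ ≥ δ_solid → spring goes solid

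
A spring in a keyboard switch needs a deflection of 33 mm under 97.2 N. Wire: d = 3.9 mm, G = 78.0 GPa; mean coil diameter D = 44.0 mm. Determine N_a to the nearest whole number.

Required rate k = F/δ = 97.2/33 = 2.9455 N/mm
N_a = Gd⁴/(8D³k) = (78.0×10³ × 3.9⁴)/(8 × 44.0³ × 2.9455)
    = 1.80448e+07 / 2.00724e+06 = 8.99 → 9 coils

9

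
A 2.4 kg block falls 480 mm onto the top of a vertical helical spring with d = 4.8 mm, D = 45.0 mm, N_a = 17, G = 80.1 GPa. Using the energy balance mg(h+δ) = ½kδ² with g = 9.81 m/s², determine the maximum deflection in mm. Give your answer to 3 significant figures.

88.3 mm

k = Gd⁴/(8D³N_a) = (80.1×10³)(4.8⁴)/(8·45.0³·17) = 3.431 N/mm
W = mg = 2.4 × 9.81 = 23.544 N
½kδ² − Wδ − Wh = 0 → δ = (W + √(W² + 2kWh))/k
δ = (23.544 + √(554.32 + 77548.3))/3.431 = (23.544 + 279.47)/3.431 = 88.316 mm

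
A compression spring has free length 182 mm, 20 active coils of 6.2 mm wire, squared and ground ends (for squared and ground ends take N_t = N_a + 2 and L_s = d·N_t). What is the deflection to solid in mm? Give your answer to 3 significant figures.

45.6 mm

N_t = 22; L_s = 6.2·22 = 136.4 mm
δ_solid = L₀ − L_s = 182 − 136.4 = 45.6 mm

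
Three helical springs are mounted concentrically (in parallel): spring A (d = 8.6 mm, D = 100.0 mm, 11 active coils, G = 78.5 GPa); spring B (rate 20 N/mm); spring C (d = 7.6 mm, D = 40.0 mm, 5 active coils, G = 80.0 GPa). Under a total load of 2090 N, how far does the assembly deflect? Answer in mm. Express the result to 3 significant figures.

k_A = Gd⁴/(8D³N_a) = (78.5×10³)(8.6⁴)/(8·100.0³·11) = 4.8796 N/mm
k_C = Gd⁴/(8D³N_a) = (80.0×10³)(7.6⁴)/(8·40.0³·5) = 104.26 N/mm
Parallel: k_eq = 4.8796 + 20 + 104.26 = 129.14 N/mm
δ = F/k_eq = 2090/129.14 = 16.184 mm

16.2 mm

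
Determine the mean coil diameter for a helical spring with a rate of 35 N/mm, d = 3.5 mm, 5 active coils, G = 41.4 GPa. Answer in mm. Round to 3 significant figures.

16.4 mm

D = (Gd⁴/(8N_a·k))^(1/3) = (41.4×10³·3.5⁴/(8·5·35))^(1/3)
  = (4437.56)^(1/3) = 16.4329 mm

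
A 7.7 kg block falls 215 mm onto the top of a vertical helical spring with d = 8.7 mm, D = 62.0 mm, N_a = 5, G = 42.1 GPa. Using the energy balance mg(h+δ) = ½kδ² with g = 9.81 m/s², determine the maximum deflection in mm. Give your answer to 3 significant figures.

38.9 mm

k = Gd⁴/(8D³N_a) = (42.1×10³)(8.7⁴)/(8·62.0³·5) = 25.3 N/mm
W = mg = 7.7 × 9.81 = 75.537 N
½kδ² − Wδ − Wh = 0 → δ = (W + √(W² + 2kWh))/k
δ = (75.537 + √(5705.8 + 821774))/25.3 = (75.537 + 909.66)/25.3 = 38.94 mm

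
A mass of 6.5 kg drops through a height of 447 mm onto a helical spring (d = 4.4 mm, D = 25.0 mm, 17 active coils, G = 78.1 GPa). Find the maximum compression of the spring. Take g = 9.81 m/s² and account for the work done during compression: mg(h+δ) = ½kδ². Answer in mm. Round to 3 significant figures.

69.1 mm

k = Gd⁴/(8D³N_a) = (78.1×10³)(4.4⁴)/(8·25.0³·17) = 13.775 N/mm
W = mg = 6.5 × 9.81 = 63.765 N
½kδ² − Wδ − Wh = 0 → δ = (W + √(W² + 2kWh))/k
δ = (63.765 + √(4066 + 785277))/13.775 = (63.765 + 888.45)/13.775 = 69.125 mm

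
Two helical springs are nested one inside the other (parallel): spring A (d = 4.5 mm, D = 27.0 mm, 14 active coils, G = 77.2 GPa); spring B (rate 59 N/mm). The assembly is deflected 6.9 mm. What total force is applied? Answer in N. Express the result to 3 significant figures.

k_A = Gd⁴/(8D³N_a) = (77.2×10³)(4.5⁴)/(8·27.0³·14) = 14.36 N/mm
Parallel: k_eq = 14.36 + 59 = 73.36 N/mm
F = k_eq·δ = 73.36·6.9 = 506.18 N

506 N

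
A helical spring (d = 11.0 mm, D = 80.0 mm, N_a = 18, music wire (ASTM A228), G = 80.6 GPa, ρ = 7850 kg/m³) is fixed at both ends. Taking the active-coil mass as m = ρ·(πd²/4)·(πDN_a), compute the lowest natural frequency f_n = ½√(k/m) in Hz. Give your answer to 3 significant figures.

k = Gd⁴/(8D³N_a) = (80.6×10³)(11.0⁴)/(8·80.0³·18) = 16.006 N/mm = 16006 N/m
Wire length L = πDN_a = π·80.0·18 = 4523.9 mm
m = ρ·(πd²/4)·L = 7850 × 95.033×10⁻⁶ m² × 4.5239 m = 3.3749 kg
f_n = ½√(k/m) = 0.5·√(16006/3.3749) = 0.5·√(4742.6) = 34.433 Hz

34.4 Hz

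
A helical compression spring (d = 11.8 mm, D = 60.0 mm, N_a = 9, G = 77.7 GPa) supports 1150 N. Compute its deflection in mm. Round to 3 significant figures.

k = Gd⁴/(8D³N_a) = (77.7×10³)(11.8⁴)/(8·60.0³·9) = 96.864 N/mm
δ = F/k = 1150 / 96.864 = 11.872 mm

11.9 mm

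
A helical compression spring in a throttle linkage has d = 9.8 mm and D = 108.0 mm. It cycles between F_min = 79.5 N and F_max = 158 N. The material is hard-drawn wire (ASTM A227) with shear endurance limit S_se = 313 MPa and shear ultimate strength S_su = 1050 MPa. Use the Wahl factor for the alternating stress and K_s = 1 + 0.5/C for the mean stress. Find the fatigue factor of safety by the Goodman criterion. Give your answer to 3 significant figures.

C = D/d = 108.0/9.8 = 11.0204; K_W = (4C−1)/(4C−4)+0.615/C = 1.1307; K_s = 1+0.5/C = 1.0454
F_a = (F_max−F_min)/2 = 39.25 N; F_m = (F_max+F_min)/2 = 118.75 N
τ_a = K_W·8F_aD/(πd³) = 1.1307 × 11.469 = 12.967 MPa
τ_m = K_s·8F_mD/(πd³) = 1.0454 × 34.699 = 36.273 MPa
Goodman: 1/n_f = τ_a/S_se + τ_m/S_su = 12.967/313 + 36.273/1050 = 0.04143 + 0.03455 = 0.075976
n_f = 1/0.075976 = 13.16

13.2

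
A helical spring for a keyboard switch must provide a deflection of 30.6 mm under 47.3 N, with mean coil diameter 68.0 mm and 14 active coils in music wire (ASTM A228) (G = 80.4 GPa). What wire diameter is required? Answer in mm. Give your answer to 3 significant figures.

5.10 mm

Required rate k = F/δ = 47.3/30.6 = 1.5458 N/mm
d = (8D³N_a·k / G)^(1/4) = (8·68.0³·14·1.5458 / (80.4×10³))^0.25
  = (677.06)^0.25 = 5.1010 mm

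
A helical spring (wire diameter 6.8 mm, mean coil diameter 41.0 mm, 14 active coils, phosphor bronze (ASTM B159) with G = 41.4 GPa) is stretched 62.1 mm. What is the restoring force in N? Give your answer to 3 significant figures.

k = Gd⁴/(8D³N_a) = (41.4×10³)(6.8⁴)/(8·41.0³·14) = 11.467 N/mm
F = k·δ = 11.467 × 62.1 = 712.13 N

712 N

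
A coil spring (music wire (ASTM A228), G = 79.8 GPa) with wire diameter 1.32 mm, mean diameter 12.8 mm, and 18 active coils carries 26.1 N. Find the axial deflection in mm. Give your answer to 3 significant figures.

k = Gd⁴/(8D³N_a) = (79.8×10³)(1.32⁴)/(8·12.8³·18) = 0.80224 N/mm
δ = F/k = 26.1 / 0.80224 = 32.534 mm

32.5 mm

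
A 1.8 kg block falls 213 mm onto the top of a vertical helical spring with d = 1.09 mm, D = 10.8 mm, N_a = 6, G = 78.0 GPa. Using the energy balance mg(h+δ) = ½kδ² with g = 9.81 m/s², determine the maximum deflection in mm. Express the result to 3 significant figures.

k = Gd⁴/(8D³N_a) = (78.0×10³)(1.09⁴)/(8·10.8³·6) = 1.8209 N/mm
W = mg = 1.8 × 9.81 = 17.658 N
½kδ² − Wδ − Wh = 0 → δ = (W + √(W² + 2kWh))/k
δ = (17.658 + √(311.8 + 13697.4))/1.8209 = (17.658 + 118.36)/1.8209 = 74.698 mm

74.7 mm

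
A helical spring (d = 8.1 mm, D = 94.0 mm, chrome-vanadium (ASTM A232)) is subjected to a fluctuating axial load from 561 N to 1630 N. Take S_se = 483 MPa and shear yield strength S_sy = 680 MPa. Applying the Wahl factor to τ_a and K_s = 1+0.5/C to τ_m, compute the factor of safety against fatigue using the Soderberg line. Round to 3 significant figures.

C = D/d = 94.0/8.1 = 11.6049; K_W = (4C−1)/(4C−4)+0.615/C = 1.1237; K_s = 1+0.5/C = 1.0431
F_a = (F_max−F_min)/2 = 534.5 N; F_m = (F_max+F_min)/2 = 1095.5 N
τ_a = K_W·8F_aD/(πd³) = 1.1237 × 240.75 = 270.53 MPa
τ_m = K_s·8F_mD/(πd³) = 1.0431 × 493.43 = 514.69 MPa
Soderberg: 1/n_f = τ_a/S_se + τ_m/S_sy = 270.53/483 + 514.69/680 = 0.56011 + 0.75690 = 1.317
n_f = 1/1.317 = 0.7593

0.759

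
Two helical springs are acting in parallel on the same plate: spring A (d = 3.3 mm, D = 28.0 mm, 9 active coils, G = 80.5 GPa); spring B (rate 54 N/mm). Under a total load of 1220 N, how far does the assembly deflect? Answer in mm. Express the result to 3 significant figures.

20.3 mm

k_A = Gd⁴/(8D³N_a) = (80.5×10³)(3.3⁴)/(8·28.0³·9) = 6.0401 N/mm
Parallel: k_eq = 6.0401 + 54 = 60.04 N/mm
δ = F/k_eq = 1220/60.04 = 20.32 mm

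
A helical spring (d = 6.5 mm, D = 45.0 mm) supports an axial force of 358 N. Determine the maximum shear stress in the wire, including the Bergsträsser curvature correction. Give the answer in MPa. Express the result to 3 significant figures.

180 MPa

Spring index C = D/d = 45.0/6.5 = 6.9231
K_B = (4C+2)/(4C−3) = 29.692/24.692 = 1.2025
τ₀ = 8FD/(πd³) = 8·358·45.0/(π·6.5³) = 128880/862.76 = 149.38 MPa
τ_max = K·τ₀ = 1.2025 × 149.38 = 179.63 MPa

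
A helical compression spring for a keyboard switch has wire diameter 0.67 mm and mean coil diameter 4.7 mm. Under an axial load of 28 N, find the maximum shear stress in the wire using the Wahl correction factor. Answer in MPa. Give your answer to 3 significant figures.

1350 MPa

Spring index C = D/d = 4.7/0.67 = 7.0149
K_W = (4C−1)/(4C−4) + 0.615/C = 27.060/24.060 + 0.0877 = 1.2124
τ₀ = 8FD/(πd³) = 8·28·4.7/(π·0.67³) = 1052.8/0.94487 = 1114.2 MPa
τ_max = K·τ₀ = 1.2124 × 1114.2 = 1350.8 MPa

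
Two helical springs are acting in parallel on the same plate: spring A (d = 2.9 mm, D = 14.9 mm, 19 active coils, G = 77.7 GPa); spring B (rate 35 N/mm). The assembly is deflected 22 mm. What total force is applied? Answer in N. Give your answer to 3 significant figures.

1010 N

k_A = Gd⁴/(8D³N_a) = (77.7×10³)(2.9⁴)/(8·14.9³·19) = 10.93 N/mm
Parallel: k_eq = 10.93 + 35 = 45.93 N/mm
F = k_eq·δ = 45.93·22 = 1010.5 N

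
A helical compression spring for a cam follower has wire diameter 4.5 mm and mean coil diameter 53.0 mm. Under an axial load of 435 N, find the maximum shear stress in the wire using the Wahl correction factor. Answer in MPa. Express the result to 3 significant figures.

723 MPa

Spring index C = D/d = 53.0/4.5 = 11.7778
K_W = (4C−1)/(4C−4) + 0.615/C = 46.111/43.111 + 0.0522 = 1.1218
τ₀ = 8FD/(πd³) = 8·435·53.0/(π·4.5³) = 184440/286.28 = 644.27 MPa
τ_max = K·τ₀ = 1.1218 × 644.27 = 722.74 MPa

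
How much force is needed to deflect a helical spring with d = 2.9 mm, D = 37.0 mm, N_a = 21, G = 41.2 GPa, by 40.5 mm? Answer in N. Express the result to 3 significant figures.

13.9 N

k = Gd⁴/(8D³N_a) = (41.2×10³)(2.9⁴)/(8·37.0³·21) = 0.34243 N/mm
F = k·δ = 0.34243 × 40.5 = 13.869 N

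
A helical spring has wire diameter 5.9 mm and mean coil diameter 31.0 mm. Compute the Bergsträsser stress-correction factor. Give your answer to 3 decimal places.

1.278

C = D/d = 31.0/5.9 = 5.2542
K_B = (4C+2)/(4C−3) = 23.017/18.017 = 1.2775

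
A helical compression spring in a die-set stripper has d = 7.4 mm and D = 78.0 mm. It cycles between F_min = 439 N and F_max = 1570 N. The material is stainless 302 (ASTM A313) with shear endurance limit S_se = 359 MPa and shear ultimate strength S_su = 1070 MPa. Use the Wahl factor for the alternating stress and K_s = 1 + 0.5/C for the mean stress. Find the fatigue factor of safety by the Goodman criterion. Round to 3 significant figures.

C = D/d = 78.0/7.4 = 10.5405; K_W = (4C−1)/(4C−4)+0.615/C = 1.1370; K_s = 1+0.5/C = 1.0474
F_a = (F_max−F_min)/2 = 565.5 N; F_m = (F_max+F_min)/2 = 1004.5 N
τ_a = K_W·8F_aD/(πd³) = 1.1370 × 277.19 = 315.15 MPa
τ_m = K_s·8F_mD/(πd³) = 1.0474 × 492.37 = 515.72 MPa
Goodman: 1/n_f = τ_a/S_se + τ_m/S_su = 315.15/359 + 515.72/1070 = 0.87785 + 0.48198 = 1.3598
n_f = 1/1.3598 = 0.7354

0.735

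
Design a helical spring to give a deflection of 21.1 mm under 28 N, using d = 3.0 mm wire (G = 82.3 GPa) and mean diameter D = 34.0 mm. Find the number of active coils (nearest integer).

Required rate k = F/δ = 28/21.1 = 1.327 N/mm
N_a = Gd⁴/(8D³k) = (82.3×10³ × 3.0⁴)/(8 × 34.0³ × 1.327)
    = 6.6663e+06 / 417256 = 15.98 → 16 coils

16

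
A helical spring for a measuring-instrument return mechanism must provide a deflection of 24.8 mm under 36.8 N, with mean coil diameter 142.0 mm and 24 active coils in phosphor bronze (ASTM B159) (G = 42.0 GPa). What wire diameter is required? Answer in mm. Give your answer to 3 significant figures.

11.8 mm

Required rate k = F/δ = 36.8/24.8 = 1.4839 N/mm
d = (8D³N_a·k / G)^(1/4) = (8·142.0³·24·1.4839 / (42.0×10³))^0.25
  = (19423)^0.25 = 11.8053 mm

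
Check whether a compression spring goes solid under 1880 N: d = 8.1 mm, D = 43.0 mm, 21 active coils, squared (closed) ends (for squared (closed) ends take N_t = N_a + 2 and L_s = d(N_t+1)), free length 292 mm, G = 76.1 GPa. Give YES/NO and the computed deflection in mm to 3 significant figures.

k = Gd⁴/(8D³N_a) = (76.1×10³)(8.1⁴)/(8·43.0³·21) = 24.525 N/mm
N_t = 23; L_s = 8.1·24 = 194.4 mm; δ_solid = L₀ − L_s = 292 − 194.4 = 97.6 mm
δ = F/k = 1880/24.525 = 76.656 mm
δ < δ_solid → spring does not go solid

NO, δ = 76.7 mm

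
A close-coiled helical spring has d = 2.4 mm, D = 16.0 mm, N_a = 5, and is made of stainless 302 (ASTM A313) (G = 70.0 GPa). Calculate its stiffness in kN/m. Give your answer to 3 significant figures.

14.2 kN/m

k = Gd⁴/(8D³N_a) = (70.0×10³ × 2.4⁴) / (8 × 16.0³ × 5)
  = 2.32243e+06 / 163840 = 14.175 N/mm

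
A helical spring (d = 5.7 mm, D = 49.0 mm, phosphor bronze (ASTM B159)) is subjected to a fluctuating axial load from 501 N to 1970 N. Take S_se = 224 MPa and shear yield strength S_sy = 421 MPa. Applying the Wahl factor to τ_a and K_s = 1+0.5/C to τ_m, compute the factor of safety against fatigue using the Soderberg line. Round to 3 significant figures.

C = D/d = 49.0/5.7 = 8.5965; K_W = (4C−1)/(4C−4)+0.615/C = 1.1703; K_s = 1+0.5/C = 1.0582
F_a = (F_max−F_min)/2 = 734.5 N; F_m = (F_max+F_min)/2 = 1235.5 N
τ_a = K_W·8F_aD/(πd³) = 1.1703 × 494.88 = 579.15 MPa
τ_m = K_s·8F_mD/(πd³) = 1.0582 × 832.44 = 880.86 MPa
Soderberg: 1/n_f = τ_a/S_se + τ_m/S_sy = 579.15/224 + 880.86/421 = 2.58548 + 2.09230 = 4.6778
n_f = 1/4.6778 = 0.2138

0.214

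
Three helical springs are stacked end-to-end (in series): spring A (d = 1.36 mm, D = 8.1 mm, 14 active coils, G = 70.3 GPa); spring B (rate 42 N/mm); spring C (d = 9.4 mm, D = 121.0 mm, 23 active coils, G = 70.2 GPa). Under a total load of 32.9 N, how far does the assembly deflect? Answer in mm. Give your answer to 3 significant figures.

k_A = Gd⁴/(8D³N_a) = (70.3×10³)(1.36⁴)/(8·8.1³·14) = 4.0405 N/mm
k_C = Gd⁴/(8D³N_a) = (70.2×10³)(9.4⁴)/(8·121.0³·23) = 1.6814 N/mm
Series: 1/k_eq = 1/4.0405 + 1/42 + 1/1.6814 = 0.86604; k_eq = 1.1547 N/mm
δ = F/k_eq = 32.9/1.1547 = 28.493 mm

28.5 mm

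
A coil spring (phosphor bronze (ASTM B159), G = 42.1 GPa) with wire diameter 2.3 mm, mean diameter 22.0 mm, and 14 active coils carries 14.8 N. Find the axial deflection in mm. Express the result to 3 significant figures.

k = Gd⁴/(8D³N_a) = (42.1×10³)(2.3⁴)/(8·22.0³·14) = 0.98789 N/mm
δ = F/k = 14.8 / 0.98789 = 14.981 mm

15.0 mm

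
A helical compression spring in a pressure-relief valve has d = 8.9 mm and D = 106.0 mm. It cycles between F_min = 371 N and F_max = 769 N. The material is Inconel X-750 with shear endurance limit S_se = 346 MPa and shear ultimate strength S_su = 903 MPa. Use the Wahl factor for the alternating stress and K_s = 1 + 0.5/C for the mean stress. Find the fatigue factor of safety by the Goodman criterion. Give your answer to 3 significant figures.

C = D/d = 106.0/8.9 = 11.9101; K_W = (4C−1)/(4C−4)+0.615/C = 1.1204; K_s = 1+0.5/C = 1.0420
F_a = (F_max−F_min)/2 = 199 N; F_m = (F_max+F_min)/2 = 570 N
τ_a = K_W·8F_aD/(πd³) = 1.1204 × 76.195 = 85.368 MPa
τ_m = K_s·8F_mD/(πd³) = 1.0420 × 218.25 = 227.41 MPa
Goodman: 1/n_f = τ_a/S_se + τ_m/S_su = 85.368/346 + 227.41/903 = 0.24673 + 0.25184 = 0.49857
n_f = 1/0.49857 = 2.006

2.01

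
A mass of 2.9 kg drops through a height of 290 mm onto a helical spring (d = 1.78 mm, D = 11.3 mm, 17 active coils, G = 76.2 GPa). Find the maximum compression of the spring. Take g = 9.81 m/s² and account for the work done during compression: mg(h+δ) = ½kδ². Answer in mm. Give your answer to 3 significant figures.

72.8 mm

k = Gd⁴/(8D³N_a) = (76.2×10³)(1.78⁴)/(8·11.3³·17) = 3.8982 N/mm
W = mg = 2.9 × 9.81 = 28.449 N
½kδ² − Wδ − Wh = 0 → δ = (W + √(W² + 2kWh))/k
δ = (28.449 + √(809.35 + 64321.4))/3.8982 = (28.449 + 255.21)/3.8982 = 72.767 mm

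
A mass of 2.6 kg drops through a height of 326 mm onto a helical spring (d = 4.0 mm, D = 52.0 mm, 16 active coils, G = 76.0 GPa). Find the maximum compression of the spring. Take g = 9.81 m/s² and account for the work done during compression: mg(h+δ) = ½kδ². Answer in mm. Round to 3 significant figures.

k = Gd⁴/(8D³N_a) = (76.0×10³)(4.0⁴)/(8·52.0³·16) = 1.081 N/mm
W = mg = 2.6 × 9.81 = 25.506 N
½kδ² − Wδ − Wh = 0 → δ = (W + √(W² + 2kWh))/k
δ = (25.506 + √(650.56 + 17977.3))/1.081 = (25.506 + 136.48)/1.081 = 149.85 mm

150 mm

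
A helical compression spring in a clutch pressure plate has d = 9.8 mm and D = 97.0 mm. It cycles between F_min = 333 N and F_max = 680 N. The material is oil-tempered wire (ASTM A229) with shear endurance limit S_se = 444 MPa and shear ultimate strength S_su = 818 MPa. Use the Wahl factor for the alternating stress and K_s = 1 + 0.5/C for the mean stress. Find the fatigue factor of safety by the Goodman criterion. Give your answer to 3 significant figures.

C = D/d = 97.0/9.8 = 9.8980; K_W = (4C−1)/(4C−4)+0.615/C = 1.1464; K_s = 1+0.5/C = 1.0505
F_a = (F_max−F_min)/2 = 173.5 N; F_m = (F_max+F_min)/2 = 506.5 N
τ_a = K_W·8F_aD/(πd³) = 1.1464 × 45.534 = 52.201 MPa
τ_m = K_s·8F_mD/(πd³) = 1.0505 × 132.93 = 139.64 MPa
Goodman: 1/n_f = τ_a/S_se + τ_m/S_su = 52.201/444 + 139.64/818 = 0.11757 + 0.17071 = 0.28828
n_f = 1/0.28828 = 3.469

3.47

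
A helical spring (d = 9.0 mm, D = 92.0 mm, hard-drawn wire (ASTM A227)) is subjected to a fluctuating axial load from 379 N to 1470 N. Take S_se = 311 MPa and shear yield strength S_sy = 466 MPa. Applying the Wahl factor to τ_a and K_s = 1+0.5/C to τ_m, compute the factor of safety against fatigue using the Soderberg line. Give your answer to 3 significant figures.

0.762

C = D/d = 92.0/9.0 = 10.2222; K_W = (4C−1)/(4C−4)+0.615/C = 1.1415; K_s = 1+0.5/C = 1.0489
F_a = (F_max−F_min)/2 = 545.5 N; F_m = (F_max+F_min)/2 = 924.5 N
τ_a = K_W·8F_aD/(πd³) = 1.1415 × 175.31 = 200.11 MPa
τ_m = K_s·8F_mD/(πd³) = 1.0489 × 297.1 = 311.64 MPa
Soderberg: 1/n_f = τ_a/S_se + τ_m/S_sy = 200.11/311 + 311.64/466 = 0.64344 + 0.66875 = 1.3122
n_f = 1/1.3122 = 0.7621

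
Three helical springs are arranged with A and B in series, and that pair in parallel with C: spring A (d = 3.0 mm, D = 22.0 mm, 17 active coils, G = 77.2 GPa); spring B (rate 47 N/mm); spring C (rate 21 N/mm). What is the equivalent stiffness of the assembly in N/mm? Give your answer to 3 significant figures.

k_A = Gd⁴/(8D³N_a) = (77.2×10³)(3.0⁴)/(8·22.0³·17) = 4.3181 N/mm
Springs A,B series: k_AB = 1/(1/4.3181+1/47) = 3.9548 N/mm; parallel with C: k_eq = 3.9548+21 = 24.955 N/mm

25.0 N/mm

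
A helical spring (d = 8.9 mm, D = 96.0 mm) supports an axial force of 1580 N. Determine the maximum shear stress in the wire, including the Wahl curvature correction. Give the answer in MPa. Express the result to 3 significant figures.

621 MPa

Spring index C = D/d = 96.0/8.9 = 10.7865
K_W = (4C−1)/(4C−4) + 0.615/C = 42.146/39.146 + 0.0570 = 1.1337
τ₀ = 8FD/(πd³) = 8·1580·96.0/(π·8.9³) = 1.21344e+06/2214.7 = 547.9 MPa
τ_max = K·τ₀ = 1.1337 × 547.9 = 621.12 MPa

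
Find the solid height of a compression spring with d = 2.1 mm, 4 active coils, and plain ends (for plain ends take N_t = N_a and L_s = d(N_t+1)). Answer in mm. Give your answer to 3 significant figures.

10.5 mm

plain ends: N_t = N_a = 4
L_s = d·(N_t+1) = 2.1 × 5 = 10.5 mm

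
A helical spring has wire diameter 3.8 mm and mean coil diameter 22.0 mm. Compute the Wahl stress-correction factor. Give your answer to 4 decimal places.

C = D/d = 22.0/3.8 = 5.7895
K_W = (4C−1)/(4C−4) + 0.615/C = 22.158/19.158 + 0.1062 = 1.2628

1.2628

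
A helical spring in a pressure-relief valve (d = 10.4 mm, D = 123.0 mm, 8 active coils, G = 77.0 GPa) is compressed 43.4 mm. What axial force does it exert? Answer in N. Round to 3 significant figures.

k = Gd⁴/(8D³N_a) = (77.0×10³)(10.4⁴)/(8·123.0³·8) = 7.5636 N/mm
F = k·δ = 7.5636 × 43.4 = 328.26 N

328 N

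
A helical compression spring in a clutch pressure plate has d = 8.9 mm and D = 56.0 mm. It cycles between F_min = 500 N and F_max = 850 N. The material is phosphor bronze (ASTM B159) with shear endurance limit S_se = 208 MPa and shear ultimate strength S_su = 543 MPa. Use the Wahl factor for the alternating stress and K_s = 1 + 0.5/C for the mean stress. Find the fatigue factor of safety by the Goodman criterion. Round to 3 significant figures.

2.07

C = D/d = 56.0/8.9 = 6.2921; K_W = (4C−1)/(4C−4)+0.615/C = 1.2395; K_s = 1+0.5/C = 1.0795
F_a = (F_max−F_min)/2 = 175 N; F_m = (F_max+F_min)/2 = 675 N
τ_a = K_W·8F_aD/(πd³) = 1.2395 × 35.399 = 43.876 MPa
τ_m = K_s·8F_mD/(πd³) = 1.0795 × 136.54 = 147.39 MPa
Goodman: 1/n_f = τ_a/S_se + τ_m/S_su = 43.876/208 + 147.39/543 = 0.21094 + 0.27144 = 0.48238
n_f = 1/0.48238 = 2.073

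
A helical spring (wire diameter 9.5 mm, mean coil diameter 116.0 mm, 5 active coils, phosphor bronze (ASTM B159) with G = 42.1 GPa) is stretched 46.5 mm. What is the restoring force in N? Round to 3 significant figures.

k = Gd⁴/(8D³N_a) = (42.1×10³)(9.5⁴)/(8·116.0³·5) = 5.4922 N/mm
F = k·δ = 5.4922 × 46.5 = 255.39 N

255 N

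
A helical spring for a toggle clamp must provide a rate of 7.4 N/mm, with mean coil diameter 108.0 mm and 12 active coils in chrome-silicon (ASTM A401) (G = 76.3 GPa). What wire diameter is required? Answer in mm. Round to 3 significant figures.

d = (8D³N_a·k / G)^(1/4) = (8·108.0³·12·7.4 / (76.3×10³))^0.25
  = (11729)^0.25 = 10.4067 mm

10.4 mm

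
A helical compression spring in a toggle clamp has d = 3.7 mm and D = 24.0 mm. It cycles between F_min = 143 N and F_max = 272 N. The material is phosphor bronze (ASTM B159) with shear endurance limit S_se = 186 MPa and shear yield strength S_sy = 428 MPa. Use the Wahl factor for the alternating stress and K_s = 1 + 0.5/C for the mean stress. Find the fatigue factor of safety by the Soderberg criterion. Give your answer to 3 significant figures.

C = D/d = 24.0/3.7 = 6.4865; K_W = (4C−1)/(4C−4)+0.615/C = 1.2315; K_s = 1+0.5/C = 1.0771
F_a = (F_max−F_min)/2 = 64.5 N; F_m = (F_max+F_min)/2 = 207.5 N
τ_a = K_W·8F_aD/(πd³) = 1.2315 × 77.823 = 95.84 MPa
τ_m = K_s·8F_mD/(πd³) = 1.0771 × 250.36 = 269.66 MPa
Soderberg: 1/n_f = τ_a/S_se + τ_m/S_sy = 95.84/186 + 269.66/428 = 0.51527 + 0.63004 = 1.1453
n_f = 1/1.1453 = 0.8731

0.873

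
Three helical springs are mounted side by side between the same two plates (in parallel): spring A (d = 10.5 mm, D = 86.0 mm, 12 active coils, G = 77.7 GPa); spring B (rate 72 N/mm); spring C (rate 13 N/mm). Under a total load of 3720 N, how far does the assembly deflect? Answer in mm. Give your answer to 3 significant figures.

k_A = Gd⁴/(8D³N_a) = (77.7×10³)(10.5⁴)/(8·86.0³·12) = 15.467 N/mm
Parallel: k_eq = 15.467 + 72 + 13 = 100.47 N/mm
δ = F/k_eq = 3720/100.47 = 37.027 mm

37.0 mm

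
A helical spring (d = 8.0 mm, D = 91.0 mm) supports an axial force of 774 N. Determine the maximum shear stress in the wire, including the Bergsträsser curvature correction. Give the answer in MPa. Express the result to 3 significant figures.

Spring index C = D/d = 91.0/8.0 = 11.3750
K_B = (4C+2)/(4C−3) = 47.500/42.500 = 1.1176
τ₀ = 8FD/(πd³) = 8·774·91.0/(π·8.0³) = 563472/1608.5 = 350.31 MPa
τ_max = K·τ₀ = 1.1176 × 350.31 = 391.52 MPa

392 MPa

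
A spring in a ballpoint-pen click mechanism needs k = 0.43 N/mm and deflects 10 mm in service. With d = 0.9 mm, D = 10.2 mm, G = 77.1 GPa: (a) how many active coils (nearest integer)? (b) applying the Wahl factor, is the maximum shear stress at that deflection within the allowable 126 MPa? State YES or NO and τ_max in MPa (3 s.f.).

N_a = Gd⁴/(8D³k) = (77.1×10³)(0.9⁴)/(8·10.2³·0.43) = 13.86 → N_a = 14
Actual rate k = Gd⁴/(8D³·14) = 0.4256 N/mm
Working load F = kδ = 0.4256·10 = 4.256 N
C = 10.2/0.9 = 11.3333; K_W = (4C−1)/(4C−4)+0.615/C = 1.1268
τ_max = K_W·8FD/(πd³) = 1.1268·151.64 = 170.88 MPa
τ_max > 126 MPa → exceeds allowable

(a) 14 coils; (b) NO, τ_max = 171 MPa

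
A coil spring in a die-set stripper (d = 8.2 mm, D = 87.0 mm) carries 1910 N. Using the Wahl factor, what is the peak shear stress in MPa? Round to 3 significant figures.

Spring index C = D/d = 87.0/8.2 = 10.6098
K_W = (4C−1)/(4C−4) + 0.615/C = 41.439/38.439 + 0.0580 = 1.1360
τ₀ = 8FD/(πd³) = 8·1910·87.0/(π·8.2³) = 1.32936e+06/1732.2 = 767.45 MPa
τ_max = K·τ₀ = 1.1360 × 767.45 = 871.83 MPa

872 MPa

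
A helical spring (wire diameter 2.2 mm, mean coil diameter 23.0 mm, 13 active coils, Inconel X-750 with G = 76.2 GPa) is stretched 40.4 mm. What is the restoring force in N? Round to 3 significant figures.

k = Gd⁴/(8D³N_a) = (76.2×10³)(2.2⁴)/(8·23.0³·13) = 1.4107 N/mm
F = k·δ = 1.4107 × 40.4 = 56.992 N

57.0 N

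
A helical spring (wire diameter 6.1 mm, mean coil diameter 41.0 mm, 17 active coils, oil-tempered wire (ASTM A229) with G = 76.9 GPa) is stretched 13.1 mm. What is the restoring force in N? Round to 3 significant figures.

149 N

k = Gd⁴/(8D³N_a) = (76.9×10³)(6.1⁴)/(8·41.0³·17) = 11.359 N/mm
F = k·δ = 11.359 × 13.1 = 148.81 N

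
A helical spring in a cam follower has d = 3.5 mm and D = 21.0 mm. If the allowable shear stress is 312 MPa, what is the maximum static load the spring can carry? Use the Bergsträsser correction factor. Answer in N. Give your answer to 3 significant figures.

C = D/d = 21.0/3.5 = 6.0000
K_B = (4C+2)/(4C−3) = 26.000/21.000 = 1.2381
τ_max = K·8FD/(πd³) → F_max = τ_allow·πd³/(8DK)
F_max = 312·π·3.5³/(8·21.0·1.2381) = 42025/208 = 202.04 N

202 N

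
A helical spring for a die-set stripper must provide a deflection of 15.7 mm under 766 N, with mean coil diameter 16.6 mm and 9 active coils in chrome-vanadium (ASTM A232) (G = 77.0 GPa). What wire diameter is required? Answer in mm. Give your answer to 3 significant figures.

Required rate k = F/δ = 766/15.7 = 48.79 N/mm
d = (8D³N_a·k / G)^(1/4) = (8·16.6³·9·48.79 / (77.0×10³))^0.25
  = (208.69)^0.25 = 3.8008 mm

3.80 mm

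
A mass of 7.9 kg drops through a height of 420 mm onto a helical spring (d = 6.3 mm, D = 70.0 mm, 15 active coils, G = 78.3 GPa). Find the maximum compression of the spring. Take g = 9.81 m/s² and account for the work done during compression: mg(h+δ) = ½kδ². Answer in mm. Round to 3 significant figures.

k = Gd⁴/(8D³N_a) = (78.3×10³)(6.3⁴)/(8·70.0³·15) = 2.9967 N/mm
W = mg = 7.9 × 9.81 = 77.499 N
½kδ² − Wδ − Wh = 0 → δ = (W + √(W² + 2kWh))/k
δ = (77.499 + √(6006.1 + 195085))/2.9967 = (77.499 + 448.43)/2.9967 = 175.5 mm

176 mm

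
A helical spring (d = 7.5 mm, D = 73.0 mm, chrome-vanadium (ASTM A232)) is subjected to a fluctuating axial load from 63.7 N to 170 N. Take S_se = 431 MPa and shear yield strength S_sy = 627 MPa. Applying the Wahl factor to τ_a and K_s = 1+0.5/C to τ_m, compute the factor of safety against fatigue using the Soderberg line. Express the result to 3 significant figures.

C = D/d = 73.0/7.5 = 9.7333; K_W = (4C−1)/(4C−4)+0.615/C = 1.1491; K_s = 1+0.5/C = 1.0514
F_a = (F_max−F_min)/2 = 53.15 N; F_m = (F_max+F_min)/2 = 116.85 N
τ_a = K_W·8F_aD/(πd³) = 1.1491 × 23.42 = 26.911 MPa
τ_m = K_s·8F_mD/(πd³) = 1.0514 × 51.488 = 54.133 MPa
Soderberg: 1/n_f = τ_a/S_se + τ_m/S_sy = 26.911/431 + 54.133/627 = 0.06244 + 0.08634 = 0.14877
n_f = 1/0.14877 = 6.722

6.72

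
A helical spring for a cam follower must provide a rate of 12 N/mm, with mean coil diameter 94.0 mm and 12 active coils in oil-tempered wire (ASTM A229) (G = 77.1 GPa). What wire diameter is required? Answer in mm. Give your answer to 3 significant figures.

10.6 mm

d = (8D³N_a·k / G)^(1/4) = (8·94.0³·12·12 / (77.1×10³))^0.25
  = (12410)^0.25 = 10.5547 mm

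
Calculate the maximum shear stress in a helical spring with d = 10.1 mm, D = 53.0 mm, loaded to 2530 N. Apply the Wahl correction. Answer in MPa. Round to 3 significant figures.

Spring index C = D/d = 53.0/10.1 = 5.2475
K_W = (4C−1)/(4C−4) + 0.615/C = 19.990/16.990 + 0.1172 = 1.2938
τ₀ = 8FD/(πd³) = 8·2530·53.0/(π·10.1³) = 1.07272e+06/3236.8 = 331.42 MPa
τ_max = K·τ₀ = 1.2938 × 331.42 = 428.78 MPa

429 MPa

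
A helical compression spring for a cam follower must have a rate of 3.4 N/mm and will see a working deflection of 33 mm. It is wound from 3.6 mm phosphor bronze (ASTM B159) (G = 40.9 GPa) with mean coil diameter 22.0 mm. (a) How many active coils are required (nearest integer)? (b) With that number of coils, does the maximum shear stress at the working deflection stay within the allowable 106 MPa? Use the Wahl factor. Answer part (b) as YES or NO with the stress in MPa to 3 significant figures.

N_a = Gd⁴/(8D³k) = (40.9×10³)(3.6⁴)/(8·22.0³·3.4) = 23.72 → N_a = 24
Actual rate k = Gd⁴/(8D³·24) = 3.3602 N/mm
Working load F = kδ = 3.3602·33 = 110.89 N
C = 22.0/3.6 = 6.1111; K_W = (4C−1)/(4C−4)+0.615/C = 1.2474
τ_max = K_W·8FD/(πd³) = 1.2474·133.15 = 166.09 MPa
τ_max > 106 MPa → exceeds allowable

(a) 24 coils; (b) NO, τ_max = 166 MPa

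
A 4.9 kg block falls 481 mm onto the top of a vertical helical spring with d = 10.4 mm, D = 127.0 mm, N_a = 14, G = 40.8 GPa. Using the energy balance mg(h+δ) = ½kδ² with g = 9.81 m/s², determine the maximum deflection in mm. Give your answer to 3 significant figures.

k = Gd⁴/(8D³N_a) = (40.8×10³)(10.4⁴)/(8·127.0³·14) = 2.0805 N/mm
W = mg = 4.9 × 9.81 = 48.069 N
½kδ² − Wδ − Wh = 0 → δ = (W + √(W² + 2kWh))/k
δ = (48.069 + √(2310.6 + 96206.5))/2.0805 = (48.069 + 313.87)/2.0805 = 173.97 mm

174 mm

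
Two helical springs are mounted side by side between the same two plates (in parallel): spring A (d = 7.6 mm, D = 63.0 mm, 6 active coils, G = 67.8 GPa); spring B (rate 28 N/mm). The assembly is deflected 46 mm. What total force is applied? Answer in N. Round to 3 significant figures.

2150 N

k_A = Gd⁴/(8D³N_a) = (67.8×10³)(7.6⁴)/(8·63.0³·6) = 18.846 N/mm
Parallel: k_eq = 18.846 + 28 = 46.846 N/mm
F = k_eq·δ = 46.846·46 = 2154.9 N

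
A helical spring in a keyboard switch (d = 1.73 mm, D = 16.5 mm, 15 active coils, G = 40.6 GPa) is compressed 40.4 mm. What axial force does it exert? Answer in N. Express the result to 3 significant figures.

k = Gd⁴/(8D³N_a) = (40.6×10³)(1.73⁴)/(8·16.5³·15) = 0.67465 N/mm
F = k·δ = 0.67465 × 40.4 = 27.256 N

27.3 N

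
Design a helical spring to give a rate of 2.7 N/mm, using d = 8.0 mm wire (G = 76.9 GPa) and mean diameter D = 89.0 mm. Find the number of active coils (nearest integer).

21

N_a = Gd⁴/(8D³k) = (76.9×10³ × 8.0⁴)/(8 × 89.0³ × 2.7)
    = 3.14982e+08 / 1.52273e+07 = 20.69 → 21 coils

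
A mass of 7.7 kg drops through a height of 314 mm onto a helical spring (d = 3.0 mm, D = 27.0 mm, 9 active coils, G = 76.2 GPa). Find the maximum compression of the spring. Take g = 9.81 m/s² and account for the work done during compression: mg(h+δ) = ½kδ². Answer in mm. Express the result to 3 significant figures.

123 mm

k = Gd⁴/(8D³N_a) = (76.2×10³)(3.0⁴)/(8·27.0³·9) = 4.3553 N/mm
W = mg = 7.7 × 9.81 = 75.537 N
½kδ² − Wδ − Wh = 0 → δ = (W + √(W² + 2kWh))/k
δ = (75.537 + √(5705.8 + 206603))/4.3553 = (75.537 + 460.77)/4.3553 = 123.14 mm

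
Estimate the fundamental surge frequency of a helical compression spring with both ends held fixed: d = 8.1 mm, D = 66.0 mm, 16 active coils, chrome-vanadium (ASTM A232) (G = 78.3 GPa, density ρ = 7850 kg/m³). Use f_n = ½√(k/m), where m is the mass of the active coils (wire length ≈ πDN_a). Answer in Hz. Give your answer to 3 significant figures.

41.3 Hz

k = Gd⁴/(8D³N_a) = (78.3×10³)(8.1⁴)/(8·66.0³·16) = 9.1593 N/mm = 9159.3 N/m
Wire length L = πDN_a = π·66.0·16 = 3317.5 mm
m = ρ·(πd²/4)·L = 7850 × 51.53×10⁻⁶ m² × 3.3175 m = 1.342 kg
f_n = ½√(k/m) = 0.5·√(9159.3/1.342) = 0.5·√(6825.2) = 41.307 Hz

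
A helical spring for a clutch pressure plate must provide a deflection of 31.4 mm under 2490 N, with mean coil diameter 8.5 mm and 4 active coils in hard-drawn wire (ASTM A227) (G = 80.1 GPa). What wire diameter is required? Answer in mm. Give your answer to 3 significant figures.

2.10 mm

Required rate k = F/δ = 2490/31.4 = 79.299 N/mm
d = (8D³N_a·k / G)^(1/4) = (8·8.5³·4·79.299 / (80.1×10³))^0.25
  = (19.456)^0.25 = 2.1002 mm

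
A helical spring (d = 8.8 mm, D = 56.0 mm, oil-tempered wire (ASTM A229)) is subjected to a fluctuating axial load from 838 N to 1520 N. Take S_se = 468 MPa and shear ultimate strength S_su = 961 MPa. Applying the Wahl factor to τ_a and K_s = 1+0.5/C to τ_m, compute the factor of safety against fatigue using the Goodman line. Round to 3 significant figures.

C = D/d = 56.0/8.8 = 6.3636; K_W = (4C−1)/(4C−4)+0.615/C = 1.2365; K_s = 1+0.5/C = 1.0786
F_a = (F_max−F_min)/2 = 341 N; F_m = (F_max+F_min)/2 = 1179 N
τ_a = K_W·8F_aD/(πd³) = 1.2365 × 71.357 = 88.231 MPa
τ_m = K_s·8F_mD/(πd³) = 1.0786 × 246.71 = 266.1 MPa
Goodman: 1/n_f = τ_a/S_se + τ_m/S_su = 88.231/468 + 266.1/961 = 0.18853 + 0.27690 = 0.46542
n_f = 1/0.46542 = 2.149

2.15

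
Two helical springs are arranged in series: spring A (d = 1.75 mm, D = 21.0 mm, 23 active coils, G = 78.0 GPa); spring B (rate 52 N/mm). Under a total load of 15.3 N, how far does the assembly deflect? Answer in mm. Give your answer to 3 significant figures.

k_A = Gd⁴/(8D³N_a) = (78.0×10³)(1.75⁴)/(8·21.0³·23) = 0.42931 N/mm
Series: 1/k_eq = 1/0.42931 + 1/52 = 2.3485; k_eq = 0.42579 N/mm
δ = F/k_eq = 15.3/0.42579 = 35.933 mm

35.9 mm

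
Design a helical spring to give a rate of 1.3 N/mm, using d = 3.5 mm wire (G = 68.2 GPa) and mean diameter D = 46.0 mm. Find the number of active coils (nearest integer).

N_a = Gd⁴/(8D³k) = (68.2×10³ × 3.5⁴)/(8 × 46.0³ × 1.3)
    = 1.02343e+07 / 1.01229e+06 = 10.11 → 10 coils

10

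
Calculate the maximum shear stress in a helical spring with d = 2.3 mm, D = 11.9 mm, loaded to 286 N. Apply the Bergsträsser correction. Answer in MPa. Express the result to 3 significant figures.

914 MPa

Spring index C = D/d = 11.9/2.3 = 5.1739
K_B = (4C+2)/(4C−3) = 22.696/17.696 = 1.2826
τ₀ = 8FD/(πd³) = 8·286·11.9/(π·2.3³) = 27227.2/38.224 = 712.31 MPa
τ_max = K·τ₀ = 1.2826 × 712.31 = 913.58 MPa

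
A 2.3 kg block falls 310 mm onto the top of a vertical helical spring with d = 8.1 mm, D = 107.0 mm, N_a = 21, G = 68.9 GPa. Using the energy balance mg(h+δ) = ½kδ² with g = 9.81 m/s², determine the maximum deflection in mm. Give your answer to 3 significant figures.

115 mm

k = Gd⁴/(8D³N_a) = (68.9×10³)(8.1⁴)/(8·107.0³·21) = 1.4411 N/mm
W = mg = 2.3 × 9.81 = 22.563 N
½kδ² − Wδ − Wh = 0 → δ = (W + √(W² + 2kWh))/k
δ = (22.563 + √(509.09 + 20159.8))/1.4411 = (22.563 + 143.77)/1.4411 = 115.42 mm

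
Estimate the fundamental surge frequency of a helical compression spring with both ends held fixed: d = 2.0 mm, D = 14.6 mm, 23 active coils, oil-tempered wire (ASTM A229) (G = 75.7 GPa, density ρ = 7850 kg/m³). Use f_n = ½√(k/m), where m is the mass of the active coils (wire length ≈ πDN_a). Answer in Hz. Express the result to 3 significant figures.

k = Gd⁴/(8D³N_a) = (75.7×10³)(2.0⁴)/(8·14.6³·23) = 2.1151 N/mm = 2115.1 N/m
Wire length L = πDN_a = π·14.6·23 = 1054.9 mm
m = ρ·(πd²/4)·L = 7850 × 3.1416×10⁻⁶ m² × 1.0549 m = 0.026017 kg
f_n = ½√(k/m) = 0.5·√(2115.1/0.026017) = 0.5·√(81300) = 142.57 Hz

143 Hz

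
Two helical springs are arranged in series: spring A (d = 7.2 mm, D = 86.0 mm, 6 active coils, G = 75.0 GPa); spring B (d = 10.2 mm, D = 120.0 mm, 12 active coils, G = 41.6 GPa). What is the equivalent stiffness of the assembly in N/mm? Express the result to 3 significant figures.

k_A = Gd⁴/(8D³N_a) = (75.0×10³)(7.2⁴)/(8·86.0³·6) = 6.6017 N/mm
k_B = Gd⁴/(8D³N_a) = (41.6×10³)(10.2⁴)/(8·120.0³·12) = 2.7144 N/mm
Series: 1/k_eq = 1/6.6017 + 1/2.7144 = 0.51988; k_eq = 1.9235 N/mm

1.92 N/mm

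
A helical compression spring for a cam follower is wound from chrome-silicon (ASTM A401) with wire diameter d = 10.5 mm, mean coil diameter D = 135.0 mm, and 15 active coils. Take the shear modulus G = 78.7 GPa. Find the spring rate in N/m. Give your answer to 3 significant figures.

3240 N/m

k = Gd⁴/(8D³N_a) = (78.7×10³ × 10.5⁴) / (8 × 135.0³ × 15)
  = 9.56603e+08 / 2.95245e+08 = 3.24 N/mm = 3240 N/m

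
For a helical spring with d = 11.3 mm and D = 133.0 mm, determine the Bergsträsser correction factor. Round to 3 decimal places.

1.113

C = D/d = 133.0/11.3 = 11.7699
K_B = (4C+2)/(4C−3) = 49.080/44.080 = 1.1134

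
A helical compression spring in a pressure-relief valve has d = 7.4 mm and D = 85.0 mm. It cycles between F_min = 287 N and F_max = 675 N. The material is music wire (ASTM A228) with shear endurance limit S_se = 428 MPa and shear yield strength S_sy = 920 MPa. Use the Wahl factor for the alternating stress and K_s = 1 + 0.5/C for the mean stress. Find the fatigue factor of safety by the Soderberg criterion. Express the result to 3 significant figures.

1.77

C = D/d = 85.0/7.4 = 11.4865; K_W = (4C−1)/(4C−4)+0.615/C = 1.1251; K_s = 1+0.5/C = 1.0435
F_a = (F_max−F_min)/2 = 194 N; F_m = (F_max+F_min)/2 = 481 N
τ_a = K_W·8F_aD/(πd³) = 1.1251 × 103.63 = 116.58 MPa
τ_m = K_s·8F_mD/(πd³) = 1.0435 × 256.93 = 268.11 MPa
Soderberg: 1/n_f = τ_a/S_se + τ_m/S_sy = 116.58/428 + 268.11/920 = 0.27239 + 0.29142 = 0.56382
n_f = 1/0.56382 = 1.774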